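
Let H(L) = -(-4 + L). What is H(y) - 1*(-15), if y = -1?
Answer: 20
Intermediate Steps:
H(L) = 4 - L
H(y) - 1*(-15) = (4 - 1*(-1)) - 1*(-15) = (4 + 1) + 15 = 5 + 15 = 20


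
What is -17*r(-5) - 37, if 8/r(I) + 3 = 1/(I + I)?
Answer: 213/31 ≈ 6.8710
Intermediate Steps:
r(I) = 8/(-3 + 1/(2*I)) (r(I) = 8/(-3 + 1/(I + I)) = 8/(-3 + 1/(2*I)))
-17*r(-5) - 37 = -(-272)*(-5)/(-1 + 6*(-5)) - 37 = -(-272)*(-5)/(-1 - 30) - 37 = -(-272)*(-5)/(-31) - 37 = -(-272)*(-5)*(-1)/31 - 37 = -17*(-80/31) - 37 = 1360/31 - 37 = 213/31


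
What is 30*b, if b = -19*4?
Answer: -2280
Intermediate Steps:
b = -76
30*b = 30*(-76) = -2280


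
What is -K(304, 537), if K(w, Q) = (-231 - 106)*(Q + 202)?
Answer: 249043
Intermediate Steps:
K(w, Q) = -68074 - 337*Q (K(w, Q) = -337*(202 + Q) = -68074 - 337*Q)
-K(304, 537) = -(-68074 - 337*537) = -(-68074 - 180969) = -1*(-249043) = 249043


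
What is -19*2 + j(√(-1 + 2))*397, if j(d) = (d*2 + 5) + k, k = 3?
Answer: 3932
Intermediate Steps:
j(d) = 8 + 2*d (j(d) = (d*2 + 5) + 3 = (2*d + 5) + 3 = (5 + 2*d) + 3 = 8 + 2*d)
-19*2 + j(√(-1 + 2))*397 = -19*2 + (8 + 2*√(-1 + 2))*397 = -38 + (8 + 2*√1)*397 = -38 + (8 + 2*1)*397 = -38 + (8 + 2)*397 = -38 + 10*397 = -38 + 3970 = 3932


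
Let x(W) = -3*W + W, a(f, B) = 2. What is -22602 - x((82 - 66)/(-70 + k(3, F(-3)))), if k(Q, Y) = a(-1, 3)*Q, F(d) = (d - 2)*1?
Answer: -45205/2 ≈ -22603.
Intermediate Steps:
F(d) = -2 + d (F(d) = (-2 + d)*1 = -2 + d)
k(Q, Y) = 2*Q
x(W) = -2*W
-22602 - x((82 - 66)/(-70 + k(3, F(-3)))) = -22602 - (-2)*(82 - 66)/(-70 + 2*3) = -22602 - (-2)*16/(-70 + 6) = -22602 - (-2)*16/(-64) = -22602 - (-2)*16*(-1/64) = -22602 - (-2)*(-1)/4 = -22602 - 1*½ = -22602 - ½ = -45205/2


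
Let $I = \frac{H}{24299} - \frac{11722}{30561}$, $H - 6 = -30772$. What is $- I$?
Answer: $\frac{1225072604}{742601739} \approx 1.6497$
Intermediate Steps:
$H = -30766$ ($H = 6 - 30772 = -30766$)
$I = - \frac{1225072604}{742601739}$ ($I = - \frac{30766}{24299} - \frac{11722}{30561} = - \frac{1225072604}{742601739} \approx -1.6497$)
$- I = \left(-1\right) \left(- \frac{1225072604}{742601739}\right) = \frac{1225072604}{742601739}$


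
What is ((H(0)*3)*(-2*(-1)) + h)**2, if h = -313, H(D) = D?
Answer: 97969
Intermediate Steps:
((H(0)*3)*(-2*(-1)) + h)**2 = ((0*3)*(-2*(-1)) - 313)**2 = (0*2 - 313)**2 = (0 - 313)**2 = (-313)**2 = 97969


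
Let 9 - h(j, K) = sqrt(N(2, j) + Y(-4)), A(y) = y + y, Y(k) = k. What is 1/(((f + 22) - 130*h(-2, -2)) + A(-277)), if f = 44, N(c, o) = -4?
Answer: -829/1442082 - 65*I*sqrt(2)/721041 ≈ -0.00057486 - 0.00012749*I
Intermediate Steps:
A(y) = 2*y
h(j, K) = 9 - 2*I*sqrt(2) (h(j, K) = 9 - sqrt(-4 - 4) = 9 - sqrt(-8) = 9 - 2*I*sqrt(2))
1/(((f + 22) - 130*h(-2, -2)) + A(-277)) = 1/(((44 + 22) - 130*(9 - 2*I*sqrt(2))) + 2*(-277)) = 1/((66 + (-1170 + 260*I*sqrt(2))) - 554) = 1/((-1104 + 260*I*sqrt(2)) - 554) = 1/(-1658 + 260*I*sqrt(2))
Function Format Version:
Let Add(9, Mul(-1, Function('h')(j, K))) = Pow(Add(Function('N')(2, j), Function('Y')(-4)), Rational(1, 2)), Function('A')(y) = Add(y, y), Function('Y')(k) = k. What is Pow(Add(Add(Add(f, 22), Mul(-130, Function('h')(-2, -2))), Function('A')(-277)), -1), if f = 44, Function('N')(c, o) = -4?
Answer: Add(Rational(-829, 1442082), Mul(Rational(-65, 721041), I, Pow(2, Rational(1, 2)))) ≈ Add(-0.00057486, Mul(-0.00012749, I))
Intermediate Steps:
Function('A')(y) = Mul(2, y)
Function('h')(j, K) = Add(9, Mul(-2, I, Pow(2, Rational(1, 2)))) (Function('h')(j, K) = Add(9, Mul(-1, Pow(Add(-4, -4), Rational(1, 2)))) = Add(9, Mul(-1, Pow(-8, Rational(1, 2)))) = Add(9, Mul(-1, Mul(2, I, Pow(2, Rational(1, 2))))) = Add(9, Mul(-2, I, Pow(2, Rational(1, 2)))))
Pow(Add(Add(Add(f, 22), Mul(-130, Function('h')(-2, -2))), Function('A')(-277)), -1) = Pow(Add(Add(Add(44, 22), Mul(-130, Add(9, Mul(-2, I, Pow(2, Rational(1, 2)))))), Mul(2, -277)), -1) = Pow(Add(Add(66, Add(-1170, Mul(260, I, Pow(2, Rational(1, 2))))), -554), -1) = Pow(Add(Add(-1104, Mul(260, I, Pow(2, Rational(1, 2)))), -554), -1) = Pow(Add(-1658, Mul(260, I, Pow(2, Rational(1, 2)))), -1)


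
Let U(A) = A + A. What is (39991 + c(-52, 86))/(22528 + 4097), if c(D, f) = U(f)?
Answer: 40163/26625 ≈ 1.5085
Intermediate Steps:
U(A) = 2*A
c(D, f) = 2*f
(39991 + c(-52, 86))/(22528 + 4097) = (39991 + 2*86)/(22528 + 4097) = (39991 + 172)/26625 = 40163*(1/26625) = 40163/26625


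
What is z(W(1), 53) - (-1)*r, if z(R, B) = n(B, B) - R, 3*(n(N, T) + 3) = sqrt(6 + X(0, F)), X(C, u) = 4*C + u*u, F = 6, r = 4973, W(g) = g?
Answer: 4969 + sqrt(42)/3 ≈ 4971.2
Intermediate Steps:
X(C, u) = u**2 + 4*C (X(C, u) = 4*C + u**2 = u**2 + 4*C)
n(N, T) = -3 + sqrt(42)/3 (n(N, T) = -3 + sqrt(6 + (6**2 + 4*0))/3 = -3 + sqrt(6 + (36 + 0))/3 = -3 + sqrt(6 + 36)/3 = -3 + sqrt(42)/3)
z(R, B) = -3 - R + sqrt(42)/3 (z(R, B) = (-3 + sqrt(42)/3) - R = -3 - R + sqrt(42)/3)
z(W(1), 53) - (-1)*r = (-3 - 1*1 + sqrt(42)/3) - (-1)*4973 = (-3 - 1 + sqrt(42)/3) - 1*(-4973) = (-4 + sqrt(42)/3) + 4973 = 4969 + sqrt(42)/3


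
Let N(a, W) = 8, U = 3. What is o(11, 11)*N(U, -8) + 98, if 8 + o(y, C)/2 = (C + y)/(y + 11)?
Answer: -14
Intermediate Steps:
o(y, C) = -16 + 2*(C + y)/(11 + y) (o(y, C) = -16 + 2*((C + y)/(y + 11)) = -16 + 2*((C + y)/(11 + y)) = -16 + 2*(C + y)/(11 + y))
o(11, 11)*N(U, -8) + 98 = (2*(-88 + 11 - 7*11)/(11 + 11))*8 + 98 = (2*(-88 + 11 - 77)/22)*8 + 98 = (2*(1/22)*(-154))*8 + 98 = -14*8 + 98 = -112 + 98 = -14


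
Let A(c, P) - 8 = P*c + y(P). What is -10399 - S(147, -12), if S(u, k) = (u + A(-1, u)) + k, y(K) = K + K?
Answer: -10689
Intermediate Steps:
y(K) = 2*K
A(c, P) = 8 + 2*P + P*c (A(c, P) = 8 + (P*c + 2*P) = 8 + (2*P + P*c) = 8 + 2*P + P*c)
S(u, k) = 8 + k + 2*u (S(u, k) = (u + (8 + 2*u + u*(-1))) + k = (u + (8 + 2*u - u)) + k = (u + (8 + u)) + k = (8 + 2*u) + k = 8 + k + 2*u)
-10399 - S(147, -12) = -10399 - (8 - 12 + 2*147) = -10399 - (8 - 12 + 294) = -10399 - 1*290 = -10399 - 290 = -10689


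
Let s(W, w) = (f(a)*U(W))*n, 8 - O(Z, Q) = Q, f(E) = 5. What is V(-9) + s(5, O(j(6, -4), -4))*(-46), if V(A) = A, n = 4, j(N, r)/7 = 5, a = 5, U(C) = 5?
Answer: -4609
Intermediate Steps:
j(N, r) = 35 (j(N, r) = 7*5 = 35)
O(Z, Q) = 8 - Q
s(W, w) = 100 (s(W, w) = (5*5)*4 = 25*4 = 100)
V(-9) + s(5, O(j(6, -4), -4))*(-46) = -9 + 100*(-46) = -9 - 4600 = -4609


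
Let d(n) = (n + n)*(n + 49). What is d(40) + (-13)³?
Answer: 4923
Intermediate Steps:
d(n) = 2*n*(49 + n) (d(n) = (2*n)*(49 + n) = 2*n*(49 + n))
d(40) + (-13)³ = 2*40*(49 + 40) + (-13)³ = 2*40*89 - 2197 = 7120 - 2197 = 4923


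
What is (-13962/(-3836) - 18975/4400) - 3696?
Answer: -56721747/15344 ≈ -3696.7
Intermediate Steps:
(-13962/(-3836) - 18975/4400) - 3696 = (-13962*(-1/3836) - 18975*1/4400) - 3696 = (6981/1918 - 69/16) - 3696 = -10323/15344 - 3696 = -56721747/15344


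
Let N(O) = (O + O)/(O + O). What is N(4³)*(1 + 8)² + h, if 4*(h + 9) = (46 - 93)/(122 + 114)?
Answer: 67921/944 ≈ 71.950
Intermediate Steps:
N(O) = 1 (N(O) = (2*O)/((2*O)) = (2*O)*(1/(2*O)) = 1)
h = -8543/944 (h = -9 + ((46 - 93)/(122 + 114))/4 = -9 + (-47/236)/4 = -9 + (-47*1/236)/4 = -9 + (¼)*(-47/236) = -9 - 47/944 = -8543/944 ≈ -9.0498)
N(4³)*(1 + 8)² + h = 1*(1 + 8)² - 8543/944 = 1*9² - 8543/944 = 1*81 - 8543/944 = 81 - 8543/944 = 67921/944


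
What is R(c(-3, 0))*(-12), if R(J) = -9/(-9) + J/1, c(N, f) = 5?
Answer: -72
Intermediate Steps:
R(J) = 1 + J (R(J) = -9*(-⅑) + J*1 = 1 + J)
R(c(-3, 0))*(-12) = (1 + 5)*(-12) = 6*(-12) = -72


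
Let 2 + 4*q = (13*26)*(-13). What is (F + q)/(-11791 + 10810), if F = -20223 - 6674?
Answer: 9332/327 ≈ 28.538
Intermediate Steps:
q = -1099 (q = -1/2 + ((13*26)*(-13))/4 = -1/2 + (338*(-13))/4 = -1/2 + (1/4)*(-4394) = -1/2 - 2197/2 = -1099)
F = -26897
(F + q)/(-11791 + 10810) = (-26897 - 1099)/(-11791 + 10810) = -27996/(-981) = -27996*(-1/981) = 9332/327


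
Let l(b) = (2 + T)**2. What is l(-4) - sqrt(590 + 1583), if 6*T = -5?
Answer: 49/36 - sqrt(2173) ≈ -45.254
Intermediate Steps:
T = -5/6 (T = (1/6)*(-5) = -5/6 ≈ -0.83333)
l(b) = 49/36 (l(b) = (2 - 5/6)**2 = (7/6)**2 = 49/36)
l(-4) - sqrt(590 + 1583) = 49/36 - sqrt(590 + 1583) = 49/36 - sqrt(2173)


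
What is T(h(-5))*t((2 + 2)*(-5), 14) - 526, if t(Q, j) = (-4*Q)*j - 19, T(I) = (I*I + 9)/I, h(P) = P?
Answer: -40064/5 ≈ -8012.8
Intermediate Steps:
T(I) = (9 + I**2)/I (T(I) = (I**2 + 9)/I = (9 + I**2)/I)
t(Q, j) = -19 - 4*Q*j (t(Q, j) = -4*Q*j - 19 = -19 - 4*Q*j)
T(h(-5))*t((2 + 2)*(-5), 14) - 526 = (-5 + 9/(-5))*(-19 - 4*(2 + 2)*(-5)*14) - 526 = (-5 + 9*(-1/5))*(-19 - 4*4*(-5)*14) - 526 = (-5 - 9/5)*(-19 - 4*(-20)*14) - 526 = -34*(-19 + 1120)/5 - 526 = -34/5*1101 - 526 = -37434/5 - 526 = -40064/5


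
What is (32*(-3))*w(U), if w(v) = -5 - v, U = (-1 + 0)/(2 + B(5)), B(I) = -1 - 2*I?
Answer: 1472/3 ≈ 490.67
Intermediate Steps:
U = ⅑ (U = (-1 + 0)/(2 + (-1 - 2*5)) = -1/(2 + (-1 - 10)) = -1/(2 - 11) = -1/(-9) = -1*(-⅑) = ⅑ ≈ 0.11111)
(32*(-3))*w(U) = (32*(-3))*(-5 - 1*⅑) = -96*(-5 - ⅑) = -96*(-46/9) = 1472/3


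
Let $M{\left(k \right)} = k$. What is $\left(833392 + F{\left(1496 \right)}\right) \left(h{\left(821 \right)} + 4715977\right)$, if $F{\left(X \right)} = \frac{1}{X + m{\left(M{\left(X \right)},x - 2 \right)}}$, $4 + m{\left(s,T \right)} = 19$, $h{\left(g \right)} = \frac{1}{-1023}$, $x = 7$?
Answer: $\frac{2025069110373656370}{515251} \approx 3.9303 \cdot 10^{12}$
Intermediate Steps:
$h{\left(g \right)} = - \frac{1}{1023}$
$m{\left(s,T \right)} = 15$ ($m{\left(s,T \right)} = -4 + 19 = 15$)
$F{\left(X \right)} = \frac{1}{15 + X}$ ($F{\left(X \right)} = \frac{1}{X + 15} = \frac{1}{15 + X}$)
$\left(833392 + F{\left(1496 \right)}\right) \left(h{\left(821 \right)} + 4715977\right) = \left(833392 + \frac{1}{15 + 1496}\right) \left(- \frac{1}{1023} + 4715977\right) = \left(833392 + \frac{1}{1511}\right) \frac{4824444470}{1023} = \frac{1259255313}{1511} \cdot \frac{4824444470}{1023} = \frac{2025069110373656370}{515251}$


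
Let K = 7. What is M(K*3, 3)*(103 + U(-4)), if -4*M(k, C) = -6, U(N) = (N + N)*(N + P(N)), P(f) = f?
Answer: 501/2 ≈ 250.50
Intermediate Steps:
U(N) = 4*N² (U(N) = (N + N)*(N + N) = (2*N)*(2*N) = 4*N²)
M(k, C) = 3/2 (M(k, C) = -¼*(-6) = 3/2)
M(K*3, 3)*(103 + U(-4)) = 3*(103 + 4*(-4)²)/2 = 3*(103 + 4*16)/2 = 3*(103 + 64)/2 = (3/2)*167 = 501/2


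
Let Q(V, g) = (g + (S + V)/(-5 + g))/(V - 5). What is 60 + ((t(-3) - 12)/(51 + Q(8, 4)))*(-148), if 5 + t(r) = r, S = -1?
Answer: 596/5 ≈ 119.20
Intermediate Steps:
t(r) = -5 + r
Q(V, g) = (g + (-1 + V)/(-5 + g))/(-5 + V) (Q(V, g) = (g + (-1 + V)/(-5 + g))/(V - 5) = (g + (-1 + V)/(-5 + g))/(-5 + V))
60 + ((t(-3) - 12)/(51 + Q(8, 4)))*(-148) = 60 + (((-5 - 3) - 12)/(51 + (-1 + 8 + 4² - 5*4)/(25 - 5*8 - 5*4 + 8*4)))*(-148) = 60 + ((-8 - 12)/(51 + (-1 + 8 + 16 - 20)/(25 - 40 - 20 + 32)))*(-148) = 60 - 20/(51 + 3/(-3))*(-148) = 60 - 20/(51 - ⅓*3)*(-148) = 60 - 20/(51 - 1)*(-148) = 60 - 20/50*(-148) = 60 - 20*1/50*(-148) = 60 - ⅖*(-148) = 60 + 296/5 = 596/5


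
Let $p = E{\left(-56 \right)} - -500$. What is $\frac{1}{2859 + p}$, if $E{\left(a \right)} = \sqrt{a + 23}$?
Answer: $\frac{3359}{11282914} - \frac{i \sqrt{33}}{11282914} \approx 0.00029771 - 5.0914 \cdot 10^{-7} i$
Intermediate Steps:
$E{\left(a \right)} = \sqrt{23 + a}$
$p = 500 + i \sqrt{33}$ ($p = \sqrt{23 - 56} - -500 = \sqrt{-33} + 500 = i \sqrt{33} + 500 = 500 + i \sqrt{33} \approx 500.0 + 5.7446 i$)
$\frac{1}{2859 + p} = \frac{1}{2859 + \left(500 + i \sqrt{33}\right)} = \frac{1}{3359 + i \sqrt{33}}$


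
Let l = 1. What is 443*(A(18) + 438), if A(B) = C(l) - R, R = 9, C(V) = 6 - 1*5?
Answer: 190490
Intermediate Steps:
C(V) = 1 (C(V) = 6 - 5 = 1)
A(B) = -8 (A(B) = 1 - 1*9 = 1 - 9 = -8)
443*(A(18) + 438) = 443*(-8 + 438) = 443*430 = 190490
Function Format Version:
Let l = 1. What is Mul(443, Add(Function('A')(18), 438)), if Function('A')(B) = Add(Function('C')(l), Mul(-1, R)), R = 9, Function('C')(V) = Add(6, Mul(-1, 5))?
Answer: 190490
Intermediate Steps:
Function('C')(V) = 1 (Function('C')(V) = Add(6, -5) = 1)
Function('A')(B) = -8 (Function('A')(B) = Add(1, Mul(-1, 9)) = Add(1, -9) = -8)
Mul(443, Add(Function('A')(18), 438)) = Mul(443, Add(-8, 438)) = Mul(443, 430) = 190490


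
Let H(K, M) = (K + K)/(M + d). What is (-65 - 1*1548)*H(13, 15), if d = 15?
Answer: -20969/15 ≈ -1397.9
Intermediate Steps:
H(K, M) = 2*K/(15 + M) (H(K, M) = (K + K)/(M + 15) = (2*K)/(15 + M) = 2*K/(15 + M))
(-65 - 1*1548)*H(13, 15) = (-65 - 1*1548)*(2*13/(15 + 15)) = (-65 - 1548)*(2*13/30) = -3226*13/30 = -1613*13/15 = -20969/15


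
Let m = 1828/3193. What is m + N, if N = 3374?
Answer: 10775010/3193 ≈ 3374.6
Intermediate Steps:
m = 1828/3193 (m = 1828*(1/3193) = 1828/3193 ≈ 0.57250)
m + N = 1828/3193 + 3374 = 10775010/3193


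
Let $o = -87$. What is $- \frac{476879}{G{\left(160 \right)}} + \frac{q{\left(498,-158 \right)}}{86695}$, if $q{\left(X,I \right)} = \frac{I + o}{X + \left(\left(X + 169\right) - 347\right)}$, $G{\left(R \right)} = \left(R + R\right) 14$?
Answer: $- \frac{483122792427}{4538656640} \approx -106.45$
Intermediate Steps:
$G{\left(R \right)} = 28 R$ ($G{\left(R \right)} = 2 R 14 = 28 R$)
$q{\left(X,I \right)} = \frac{-87 + I}{-178 + 2 X}$ ($q{\left(X,I \right)} = \frac{I - 87}{X + \left(\left(X + 169\right) - 347\right)} = \frac{-87 + I}{X + \left(\left(169 + X\right) - 347\right)} = \frac{-87 + I}{X + \left(-178 + X\right)} = \frac{-87 + I}{-178 + 2 X}$)
$- \frac{476879}{G{\left(160 \right)}} + \frac{q{\left(498,-158 \right)}}{86695} = - \frac{476879}{28 \cdot 160} + \frac{\frac{1}{2} \frac{1}{-89 + 498} \left(-87 - 158\right)}{86695} = - \frac{476879}{4480} + \frac{1}{2} \cdot \frac{1}{409} \left(-245\right) \frac{1}{86695} = \left(-476879\right) \frac{1}{4480} + \frac{1}{2} \cdot \frac{1}{409} \left(-245\right) \frac{1}{86695} = - \frac{476879}{4480} - \frac{7}{2026186} = - \frac{483122792427}{4538656640}$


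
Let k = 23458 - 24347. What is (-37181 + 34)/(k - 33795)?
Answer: 37147/34684 ≈ 1.0710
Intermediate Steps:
k = -889
(-37181 + 34)/(k - 33795) = (-37181 + 34)/(-889 - 33795) = -37147/(-34684) = -37147*(-1/34684) = 37147/34684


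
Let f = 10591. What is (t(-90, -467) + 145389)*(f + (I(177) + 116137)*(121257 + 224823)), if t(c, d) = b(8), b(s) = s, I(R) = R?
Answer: 5852804980100267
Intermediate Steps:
t(c, d) = 8
(t(-90, -467) + 145389)*(f + (I(177) + 116137)*(121257 + 224823)) = (8 + 145389)*(10591 + (177 + 116137)*(121257 + 224823)) = 145397*(10591 + 116314*346080) = 145397*(10591 + 40253949120) = 145397*40253959711 = 5852804980100267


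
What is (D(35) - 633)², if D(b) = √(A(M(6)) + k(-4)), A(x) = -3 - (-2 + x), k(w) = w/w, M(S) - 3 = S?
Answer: 400680 - 3798*I ≈ 4.0068e+5 - 3798.0*I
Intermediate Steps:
M(S) = 3 + S
k(w) = 1
A(x) = -1 - x (A(x) = -3 + (2 - x) = -1 - x)
D(b) = 3*I (D(b) = √((-1 - (3 + 6)) + 1) = √((-1 - 1*9) + 1) = √((-1 - 9) + 1) = √(-10 + 1) = √(-9) = 3*I)
(D(35) - 633)² = (3*I - 633)² = (-633 + 3*I)²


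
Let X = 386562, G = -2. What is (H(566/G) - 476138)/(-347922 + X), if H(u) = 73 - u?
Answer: -79297/6440 ≈ -12.313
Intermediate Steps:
(H(566/G) - 476138)/(-347922 + X) = ((73 - 566/(-2)) - 476138)/(-347922 + 386562) = ((73 - 566*(-1)/2) - 476138)/38640 = ((73 - 1*(-283)) - 476138)*(1/38640) = ((73 + 283) - 476138)*(1/38640) = (356 - 476138)*(1/38640) = -475782*1/38640 = -79297/6440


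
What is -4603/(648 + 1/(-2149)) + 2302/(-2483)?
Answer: -27767108503/3457704133 ≈ -8.0305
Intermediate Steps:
-4603/(648 + 1/(-2149)) + 2302/(-2483) = -4603/(648 - 1/2149) + 2302*(-1/2483) = -4603/1392551/2149 - 2302/2483 = -4603*2149/1392551 - 2302/2483 = -9891847/1392551 - 2302/2483 = -27767108503/3457704133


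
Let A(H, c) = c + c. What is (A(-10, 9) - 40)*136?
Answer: -2992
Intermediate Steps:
A(H, c) = 2*c
(A(-10, 9) - 40)*136 = (2*9 - 40)*136 = (18 - 40)*136 = -22*136 = -2992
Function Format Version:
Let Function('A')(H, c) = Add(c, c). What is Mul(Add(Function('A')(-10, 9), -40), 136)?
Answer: -2992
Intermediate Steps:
Function('A')(H, c) = Mul(2, c)
Mul(Add(Function('A')(-10, 9), -40), 136) = Mul(Add(Mul(2, 9), -40), 136) = Mul(Add(18, -40), 136) = Mul(-22, 136) = -2992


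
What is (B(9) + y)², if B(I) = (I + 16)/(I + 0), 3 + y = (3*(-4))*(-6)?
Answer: 417316/81 ≈ 5152.0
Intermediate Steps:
y = 69 (y = -3 + (3*(-4))*(-6) = -3 - 12*(-6) = -3 + 72 = 69)
B(I) = (16 + I)/I
(B(9) + y)² = ((16 + 9)/9 + 69)² = ((⅑)*25 + 69)² = (25/9 + 69)² = (646/9)² = 417316/81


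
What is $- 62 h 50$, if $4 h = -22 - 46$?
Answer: $52700$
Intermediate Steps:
$h = -17$ ($h = \frac{-22 - 46}{4} = \frac{1}{4} \left(-68\right) = -17$)
$- 62 h 50 = \left(-62\right) \left(-17\right) 50 = 1054 \cdot 50 = 52700$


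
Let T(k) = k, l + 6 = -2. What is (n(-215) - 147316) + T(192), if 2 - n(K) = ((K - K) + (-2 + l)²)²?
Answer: -157122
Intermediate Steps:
l = -8 (l = -6 - 2 = -8)
n(K) = -9998 (n(K) = 2 - ((K - K) + (-2 - 8)²)² = 2 - (0 + (-10)²)² = 2 - (0 + 100)² = 2 - 1*100² = 2 - 1*10000 = 2 - 10000 = -9998)
(n(-215) - 147316) + T(192) = (-9998 - 147316) + 192 = -157314 + 192 = -157122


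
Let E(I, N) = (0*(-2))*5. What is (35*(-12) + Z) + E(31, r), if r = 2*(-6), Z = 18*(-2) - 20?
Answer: -476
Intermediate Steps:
Z = -56 (Z = -36 - 20 = -56)
r = -12
E(I, N) = 0 (E(I, N) = 0*5 = 0)
(35*(-12) + Z) + E(31, r) = (35*(-12) - 56) + 0 = (-420 - 56) + 0 = -476 + 0 = -476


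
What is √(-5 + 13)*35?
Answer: 70*√2 ≈ 98.995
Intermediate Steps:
√(-5 + 13)*35 = √8*35 = (2*√2)*35 = 70*√2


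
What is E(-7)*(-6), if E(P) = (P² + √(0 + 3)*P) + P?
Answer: -252 + 42*√3 ≈ -179.25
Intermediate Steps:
E(P) = P + P² + P*√3 (E(P) = (P² + √3*P) + P = (P² + P*√3) + P = P + P² + P*√3)
E(-7)*(-6) = -7*(1 - 7 + √3)*(-6) = -7*(-6 + √3)*(-6) = (42 - 7*√3)*(-6) = -252 + 42*√3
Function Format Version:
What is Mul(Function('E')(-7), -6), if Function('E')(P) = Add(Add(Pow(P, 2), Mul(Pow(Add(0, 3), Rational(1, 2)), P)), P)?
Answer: Add(-252, Mul(42, Pow(3, Rational(1, 2)))) ≈ -179.25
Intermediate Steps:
Function('E')(P) = Add(P, Pow(P, 2), Mul(P, Pow(3, Rational(1, 2)))) (Function('E')(P) = Add(Add(Pow(P, 2), Mul(Pow(3, Rational(1, 2)), P)), P) = Add(Add(Pow(P, 2), Mul(P, Pow(3, Rational(1, 2)))), P) = Add(P, Pow(P, 2), Mul(P, Pow(3, Rational(1, 2)))))
Mul(Function('E')(-7), -6) = Mul(Mul(-7, Add(1, -7, Pow(3, Rational(1, 2)))), -6) = Mul(Mul(-7, Add(-6, Pow(3, Rational(1, 2)))), -6) = Mul(Add(42, Mul(-7, Pow(3, Rational(1, 2)))), -6) = Add(-252, Mul(42, Pow(3, Rational(1, 2))))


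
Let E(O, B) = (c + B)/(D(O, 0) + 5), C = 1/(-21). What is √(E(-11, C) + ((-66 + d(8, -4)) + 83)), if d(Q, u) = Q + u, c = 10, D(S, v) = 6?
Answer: 2*√2415/21 ≈ 4.6803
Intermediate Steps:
C = -1/21 ≈ -0.047619
E(O, B) = 10/11 + B/11 (E(O, B) = (10 + B)/(6 + 5) = (10 + B)/11 = (10 + B)*(1/11) = 10/11 + B/11)
√(E(-11, C) + ((-66 + d(8, -4)) + 83)) = √((10/11 + (1/11)*(-1/21)) + ((-66 + (8 - 4)) + 83)) = √((10/11 - 1/231) + ((-66 + 4) + 83)) = √(19/21 + (-62 + 83)) = √(19/21 + 21) = √(460/21) = 2*√2415/21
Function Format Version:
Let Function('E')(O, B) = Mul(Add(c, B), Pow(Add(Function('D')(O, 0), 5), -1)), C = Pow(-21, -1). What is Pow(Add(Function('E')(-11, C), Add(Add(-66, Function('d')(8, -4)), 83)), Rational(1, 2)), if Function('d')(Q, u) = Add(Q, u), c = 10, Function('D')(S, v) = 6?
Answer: Mul(Rational(2, 21), Pow(2415, Rational(1, 2))) ≈ 4.6803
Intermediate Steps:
C = Rational(-1, 21) ≈ -0.047619
Function('E')(O, B) = Add(Rational(10, 11), Mul(Rational(1, 11), B)) (Function('E')(O, B) = Mul(Add(10, B), Pow(Add(6, 5), -1)) = Mul(Add(10, B), Pow(11, -1)) = Mul(Add(10, B), Rational(1, 11)) = Add(Rational(10, 11), Mul(Rational(1, 11), B)))
Pow(Add(Function('E')(-11, C), Add(Add(-66, Function('d')(8, -4)), 83)), Rational(1, 2)) = Pow(Add(Add(Rational(10, 11), Mul(Rational(1, 11), Rational(-1, 21))), Add(Add(-66, Add(8, -4)), 83)), Rational(1, 2)) = Pow(Add(Add(Rational(10, 11), Rational(-1, 231)), Add(Add(-66, 4), 83)), Rational(1, 2)) = Pow(Add(Rational(19, 21), Add(-62, 83)), Rational(1, 2)) = Pow(Add(Rational(19, 21), 21), Rational(1, 2)) = Pow(Rational(460, 21), Rational(1, 2)) = Mul(Rational(2, 21), Pow(2415, Rational(1, 2)))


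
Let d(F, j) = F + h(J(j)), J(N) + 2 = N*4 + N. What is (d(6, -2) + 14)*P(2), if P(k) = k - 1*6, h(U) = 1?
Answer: -84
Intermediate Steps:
J(N) = -2 + 5*N (J(N) = -2 + (N*4 + N) = -2 + (4*N + N) = -2 + 5*N)
P(k) = -6 + k (P(k) = k - 6 = -6 + k)
d(F, j) = 1 + F (d(F, j) = F + 1 = 1 + F)
(d(6, -2) + 14)*P(2) = ((1 + 6) + 14)*(-6 + 2) = (7 + 14)*(-4) = 21*(-4) = -84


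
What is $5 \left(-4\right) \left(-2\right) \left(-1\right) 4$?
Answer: $-160$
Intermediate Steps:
$5 \left(-4\right) \left(-2\right) \left(-1\right) 4 = - 20 \cdot 2 \cdot 4 = \left(-20\right) 8 = -160$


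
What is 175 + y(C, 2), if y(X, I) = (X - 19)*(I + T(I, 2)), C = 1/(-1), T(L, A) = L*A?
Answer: 55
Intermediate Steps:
T(L, A) = A*L
C = -1
y(X, I) = 3*I*(-19 + X) (y(X, I) = (X - 19)*(I + 2*I) = (-19 + X)*(3*I) = 3*I*(-19 + X))
175 + y(C, 2) = 175 + 3*2*(-19 - 1) = 175 + 3*2*(-20) = 175 - 120 = 55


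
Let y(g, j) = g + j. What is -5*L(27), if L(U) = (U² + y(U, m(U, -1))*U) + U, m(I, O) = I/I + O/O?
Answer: -7695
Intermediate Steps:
m(I, O) = 2 (m(I, O) = 1 + 1 = 2)
L(U) = U + U² + U*(2 + U) (L(U) = (U² + (U + 2)*U) + U = (U² + (2 + U)*U) + U = (U² + U*(2 + U)) + U = U + U² + U*(2 + U))
-5*L(27) = -135*(3 + 2*27) = -135*(3 + 54) = -135*57 = -5*1539 = -7695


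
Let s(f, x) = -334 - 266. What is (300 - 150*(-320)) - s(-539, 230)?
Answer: 48900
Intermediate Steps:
s(f, x) = -600
(300 - 150*(-320)) - s(-539, 230) = (300 - 150*(-320)) - 1*(-600) = (300 + 48000) + 600 = 48300 + 600 = 48900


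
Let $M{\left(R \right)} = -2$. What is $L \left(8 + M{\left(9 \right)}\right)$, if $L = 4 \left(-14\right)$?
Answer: $-336$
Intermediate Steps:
$L = -56$
$L \left(8 + M{\left(9 \right)}\right) = - 56 \left(8 - 2\right) = \left(-56\right) 6 = -336$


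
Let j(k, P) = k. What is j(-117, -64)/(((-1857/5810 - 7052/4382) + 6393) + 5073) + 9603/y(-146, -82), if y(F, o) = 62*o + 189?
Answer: -18294773764257/9277251935755 ≈ -1.9720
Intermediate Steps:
y(F, o) = 189 + 62*o
j(-117, -64)/(((-1857/5810 - 7052/4382) + 6393) + 5073) + 9603/y(-146, -82) = -117/(((-1857/5810 - 7052/4382) + 6393) + 5073) + 9603/(189 + 62*(-82)) = -117/(((-1857*1/5810 - 7052*1/4382) + 6393) + 5073) + 9603/(189 - 5084) = -117/(((-1857/5810 - 3526/2191) + 6393) + 5073) + 9603/(-4895) = -117/((-3507821/1818530 + 6393) + 5073) + 9603*(-1/4895) = -117/(11622354469/1818530 + 5073) - 873/445 = -117/20847757159/1818530 - 873/445 = -117*1818530/20847757159 - 873/445 = -212768010/20847757159 - 873/445 = -18294773764257/9277251935755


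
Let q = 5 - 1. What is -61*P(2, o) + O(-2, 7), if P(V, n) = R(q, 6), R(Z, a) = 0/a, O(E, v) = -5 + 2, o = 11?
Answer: -3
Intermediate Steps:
O(E, v) = -3
q = 4
R(Z, a) = 0
P(V, n) = 0
-61*P(2, o) + O(-2, 7) = -61*0 - 3 = 0 - 3 = -3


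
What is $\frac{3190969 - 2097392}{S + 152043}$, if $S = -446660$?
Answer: $- \frac{1093577}{294617} \approx -3.7119$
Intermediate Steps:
$\frac{3190969 - 2097392}{S + 152043} = \frac{3190969 - 2097392}{-446660 + 152043} = \frac{1093577}{-294617} = 1093577 \left(- \frac{1}{294617}\right) = - \frac{1093577}{294617}$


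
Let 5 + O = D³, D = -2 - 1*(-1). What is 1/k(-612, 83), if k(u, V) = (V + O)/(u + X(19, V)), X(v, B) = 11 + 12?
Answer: -589/77 ≈ -7.6494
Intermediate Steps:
X(v, B) = 23
D = -1 (D = -2 + 1 = -1)
O = -6 (O = -5 + (-1)³ = -5 - 1 = -6)
k(u, V) = (-6 + V)/(23 + u) (k(u, V) = (V - 6)/(u + 23) = (-6 + V)/(23 + u))
1/k(-612, 83) = 1/((-6 + 83)/(23 - 612)) = 1/(77/(-589)) = 1/(-1/589*77) = 1/(-77/589) = -589/77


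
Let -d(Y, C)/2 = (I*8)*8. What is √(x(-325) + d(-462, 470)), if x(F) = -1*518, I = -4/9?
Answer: 5*I*√166/3 ≈ 21.474*I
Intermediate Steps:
I = -4/9 (I = -4*⅑ = -4/9 ≈ -0.44444)
x(F) = -518
d(Y, C) = 512/9 (d(Y, C) = -2*(-4/9*8)*8 = -(-64)*8/9 = -2*(-256/9) = 512/9)
√(x(-325) + d(-462, 470)) = √(-518 + 512/9) = √(-4150/9) = 5*I*√166/3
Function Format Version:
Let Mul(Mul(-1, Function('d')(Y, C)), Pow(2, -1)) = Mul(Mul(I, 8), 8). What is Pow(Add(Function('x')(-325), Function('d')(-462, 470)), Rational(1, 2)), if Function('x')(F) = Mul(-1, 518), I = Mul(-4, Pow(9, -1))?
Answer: Mul(Rational(5, 3), I, Pow(166, Rational(1, 2))) ≈ Mul(21.474, I)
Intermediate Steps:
I = Rational(-4, 9) (I = Mul(-4, Rational(1, 9)) = Rational(-4, 9) ≈ -0.44444)
Function('x')(F) = -518
Function('d')(Y, C) = Rational(512, 9) (Function('d')(Y, C) = Mul(-2, Mul(Mul(Rational(-4, 9), 8), 8)) = Mul(-2, Mul(Rational(-32, 9), 8)) = Mul(-2, Rational(-256, 9)) = Rational(512, 9))
Pow(Add(Function('x')(-325), Function('d')(-462, 470)), Rational(1, 2)) = Pow(Add(-518, Rational(512, 9)), Rational(1, 2)) = Pow(Rational(-4150, 9), Rational(1, 2)) = Mul(Rational(5, 3), I, Pow(166, Rational(1, 2)))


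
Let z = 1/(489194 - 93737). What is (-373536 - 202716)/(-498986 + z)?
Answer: 227882887164/197327506601 ≈ 1.1548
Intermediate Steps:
z = 1/395457 ≈ 2.5287e-6
(-373536 - 202716)/(-498986 + z) = (-373536 - 202716)/(-498986 + 1/395457) = -576252/(-197327506601/395457) = -576252*(-395457/197327506601) = 227882887164/197327506601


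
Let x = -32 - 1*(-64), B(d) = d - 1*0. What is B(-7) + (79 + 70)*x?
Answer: 4761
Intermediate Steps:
B(d) = d (B(d) = d + 0 = d)
x = 32 (x = -32 + 64 = 32)
B(-7) + (79 + 70)*x = -7 + (79 + 70)*32 = -7 + 149*32 = -7 + 4768 = 4761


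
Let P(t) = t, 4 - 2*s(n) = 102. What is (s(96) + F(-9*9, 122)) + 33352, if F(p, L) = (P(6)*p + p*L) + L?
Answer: 23057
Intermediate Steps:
s(n) = -49 (s(n) = 2 - 1/2*102 = 2 - 51 = -49)
F(p, L) = L + 6*p + L*p (F(p, L) = (6*p + p*L) + L = (6*p + L*p) + L = L + 6*p + L*p)
(s(96) + F(-9*9, 122)) + 33352 = (-49 + (122 + 6*(-9*9) + 122*(-9*9))) + 33352 = (-49 + (122 + 6*(-81) + 122*(-81))) + 33352 = (-49 + (122 - 486 - 9882)) + 33352 = (-49 - 10246) + 33352 = -10295 + 33352 = 23057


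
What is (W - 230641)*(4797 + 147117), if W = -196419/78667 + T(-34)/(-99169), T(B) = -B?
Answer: -39048962190044646264/1114475389 ≈ -3.5038e+10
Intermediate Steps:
W = -19481350489/7801327723 (W = -196419/78667 - 1*(-34)/(-99169) = -196419*1/78667 + 34*(-1/99169) = -196419/78667 - 34/99169 = -19481350489/7801327723 ≈ -2.4972)
(W - 230641)*(4797 + 147117) = (-19481350489/7801327723 - 230641)*(4797 + 147117) = -1799325508710932/7801327723*151914 = -39048962190044646264/1114475389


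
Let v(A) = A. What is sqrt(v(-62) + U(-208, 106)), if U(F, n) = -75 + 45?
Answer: 2*I*sqrt(23) ≈ 9.5917*I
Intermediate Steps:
U(F, n) = -30
sqrt(v(-62) + U(-208, 106)) = sqrt(-62 - 30) = sqrt(-92) = 2*I*sqrt(23)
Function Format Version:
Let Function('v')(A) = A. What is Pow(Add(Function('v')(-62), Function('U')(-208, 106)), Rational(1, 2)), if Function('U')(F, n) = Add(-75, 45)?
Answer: Mul(2, I, Pow(23, Rational(1, 2))) ≈ Mul(9.5917, I)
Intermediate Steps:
Function('U')(F, n) = -30
Pow(Add(Function('v')(-62), Function('U')(-208, 106)), Rational(1, 2)) = Pow(Add(-62, -30), Rational(1, 2)) = Pow(-92, Rational(1, 2)) = Mul(2, I, Pow(23, Rational(1, 2)))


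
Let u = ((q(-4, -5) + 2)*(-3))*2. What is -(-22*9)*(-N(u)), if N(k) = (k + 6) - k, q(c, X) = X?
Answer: -1188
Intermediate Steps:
u = 18 (u = ((-5 + 2)*(-3))*2 = -3*(-3)*2 = 9*2 = 18)
N(k) = 6 (N(k) = (6 + k) - k = 6)
-(-22*9)*(-N(u)) = -(-22*9)*(-1*6) = -(-198)*(-6) = -1*1188 = -1188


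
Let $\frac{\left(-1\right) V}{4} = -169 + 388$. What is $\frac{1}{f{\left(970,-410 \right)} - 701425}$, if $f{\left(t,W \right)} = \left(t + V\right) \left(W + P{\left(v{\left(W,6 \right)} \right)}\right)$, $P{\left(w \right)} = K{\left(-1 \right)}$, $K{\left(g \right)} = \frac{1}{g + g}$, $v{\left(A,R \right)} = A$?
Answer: $- \frac{1}{740012} \approx -1.3513 \cdot 10^{-6}$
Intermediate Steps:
$V = -876$ ($V = - 4 \left(-169 + 388\right) = \left(-4\right) 219 = -876$)
$K{\left(g \right)} = \frac{1}{2 g}$
$P{\left(w \right)} = - \frac{1}{2}$ ($P{\left(w \right)} = \frac{1}{2 \left(-1\right)} = \frac{1}{2} \left(-1\right) = - \frac{1}{2}$)
$f{\left(t,W \right)} = \left(-876 + t\right) \left(- \frac{1}{2} + W\right)$ ($f{\left(t,W \right)} = \left(t - 876\right) \left(W - \frac{1}{2}\right) = \left(-876 + t\right) \left(- \frac{1}{2} + W\right)$)
$\frac{1}{f{\left(970,-410 \right)} - 701425} = \frac{1}{\left(438 - -359160 - 485 - 397700\right) - 701425} = \frac{1}{\left(438 + 359160 - 485 - 397700\right) - 701425} = \frac{1}{-38587 - 701425} = \frac{1}{-740012} = - \frac{1}{740012}$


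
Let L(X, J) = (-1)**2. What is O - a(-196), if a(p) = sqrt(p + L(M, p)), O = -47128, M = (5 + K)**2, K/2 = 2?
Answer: -47128 - I*sqrt(195) ≈ -47128.0 - 13.964*I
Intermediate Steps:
K = 4 (K = 2*2 = 4)
M = 81 (M = (5 + 4)**2 = 9**2 = 81)
L(X, J) = 1
a(p) = sqrt(1 + p) (a(p) = sqrt(p + 1) = sqrt(1 + p))
O - a(-196) = -47128 - sqrt(1 - 196) = -47128 - sqrt(-195) = -47128 - I*sqrt(195)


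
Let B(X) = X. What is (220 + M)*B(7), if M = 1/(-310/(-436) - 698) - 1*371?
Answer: -160675039/152009 ≈ -1057.0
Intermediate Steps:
M = -56395557/152009 (M = 1/(-310*(-1/436) - 698) - 371 = 1/(155/218 - 698) - 371 = 1/(-152009/218) - 371 = -218/152009 - 371 = -56395557/152009 ≈ -371.00)
(220 + M)*B(7) = (220 - 56395557/152009)*7 = -22953577/152009*7 = -160675039/152009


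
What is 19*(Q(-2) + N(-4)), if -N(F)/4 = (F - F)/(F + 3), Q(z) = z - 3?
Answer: -95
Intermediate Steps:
Q(z) = -3 + z
N(F) = 0 (N(F) = -4*(F - F)/(F + 3) = -4*0/(3 + F) = -4*0 = 0)
19*(Q(-2) + N(-4)) = 19*((-3 - 2) + 0) = 19*(-5 + 0) = 19*(-5) = -95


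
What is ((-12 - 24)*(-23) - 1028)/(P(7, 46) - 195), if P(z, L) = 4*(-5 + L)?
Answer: 200/31 ≈ 6.4516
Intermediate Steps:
P(z, L) = -20 + 4*L
((-12 - 24)*(-23) - 1028)/(P(7, 46) - 195) = ((-12 - 24)*(-23) - 1028)/((-20 + 4*46) - 195) = (-36*(-23) - 1028)/((-20 + 184) - 195) = (828 - 1028)/(164 - 195) = -200/(-31) = -200*(-1/31) = 200/31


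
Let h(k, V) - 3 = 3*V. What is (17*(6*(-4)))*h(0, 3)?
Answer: -4896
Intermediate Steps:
h(k, V) = 3 + 3*V
(17*(6*(-4)))*h(0, 3) = (17*(6*(-4)))*(3 + 3*3) = (17*(-24))*(3 + 9) = -408*12 = -4896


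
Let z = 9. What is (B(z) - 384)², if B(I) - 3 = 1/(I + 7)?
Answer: 37149025/256 ≈ 1.4511e+5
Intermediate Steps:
B(I) = 3 + 1/(7 + I) (B(I) = 3 + 1/(I + 7) = 3 + 1/(7 + I))
(B(z) - 384)² = ((22 + 3*9)/(7 + 9) - 384)² = ((22 + 27)/16 - 384)² = ((1/16)*49 - 384)² = (49/16 - 384)² = (-6095/16)² = 37149025/256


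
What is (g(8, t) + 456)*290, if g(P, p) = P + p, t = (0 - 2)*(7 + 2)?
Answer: 129340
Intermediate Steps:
t = -18 (t = -2*9 = -18)
(g(8, t) + 456)*290 = ((8 - 18) + 456)*290 = (-10 + 456)*290 = 446*290 = 129340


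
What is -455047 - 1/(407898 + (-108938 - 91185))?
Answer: -94547390426/207775 ≈ -4.5505e+5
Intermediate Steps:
-455047 - 1/(407898 + (-108938 - 91185)) = -455047 - 1/(407898 - 200123) = -455047 - 1/207775 = -94547390426/207775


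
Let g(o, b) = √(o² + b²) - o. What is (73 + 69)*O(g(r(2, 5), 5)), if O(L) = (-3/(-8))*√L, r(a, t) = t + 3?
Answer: 213*√(-8 + √89)/4 ≈ 63.766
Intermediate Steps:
r(a, t) = 3 + t
g(o, b) = √(b² + o²) - o
O(L) = 3*√L/8 (O(L) = (-3*(-⅛))*√L = 3*√L/8)
(73 + 69)*O(g(r(2, 5), 5)) = (73 + 69)*(3*√(√(5² + (3 + 5)²) - (3 + 5))/8) = 142*(3*√(√(25 + 8²) - 1*8)/8) = 142*(3*√(√(25 + 64) - 8)/8) = 142*(3*√(√89 - 8)/8) = 142*(3*√(-8 + √89)/8) = 213*√(-8 + √89)/4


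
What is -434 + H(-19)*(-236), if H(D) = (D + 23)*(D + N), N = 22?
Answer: -3266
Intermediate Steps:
H(D) = (22 + D)*(23 + D) (H(D) = (D + 23)*(D + 22) = (23 + D)*(22 + D) = (22 + D)*(23 + D))
-434 + H(-19)*(-236) = -434 + (506 + (-19)**2 + 45*(-19))*(-236) = -434 + (506 + 361 - 855)*(-236) = -434 + 12*(-236) = -434 - 2832 = -3266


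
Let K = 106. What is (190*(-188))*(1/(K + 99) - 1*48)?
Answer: 70289816/41 ≈ 1.7144e+6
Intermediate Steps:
(190*(-188))*(1/(K + 99) - 1*48) = (190*(-188))*(1/(106 + 99) - 1*48) = -35720*(1/205 - 48) = -35720*(-9839/205) = 70289816/41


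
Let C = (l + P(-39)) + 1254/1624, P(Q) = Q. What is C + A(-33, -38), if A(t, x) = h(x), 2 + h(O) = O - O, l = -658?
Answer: -566961/812 ≈ -698.23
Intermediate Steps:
h(O) = -2 (h(O) = -2 + (O - O) = -2 + 0 = -2)
A(t, x) = -2
C = -565337/812 (C = (-658 - 39) + 1254/1624 = -697 + 1254*(1/1624) = -697 + 627/812 = -565337/812 ≈ -696.23)
C + A(-33, -38) = -565337/812 - 2 = -566961/812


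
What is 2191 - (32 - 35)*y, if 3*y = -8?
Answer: 2183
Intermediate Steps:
y = -8/3 (y = (⅓)*(-8) = -8/3 ≈ -2.6667)
2191 - (32 - 35)*y = 2191 - (32 - 35)*(-8)/3 = 2191 - (-3)*(-8)/3 = 2191 - 1*8 = 2191 - 8 = 2183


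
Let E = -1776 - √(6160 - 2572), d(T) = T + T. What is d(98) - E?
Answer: 1972 + 2*√897 ≈ 2031.9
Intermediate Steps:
d(T) = 2*T
E = -1776 - 2*√897 (E = -1776 - √3588 = -1776 - 2*√897 ≈ -1835.9)
d(98) - E = 2*98 - (-1776 - 2*√897) = 196 + (1776 + 2*√897) = 1972 + 2*√897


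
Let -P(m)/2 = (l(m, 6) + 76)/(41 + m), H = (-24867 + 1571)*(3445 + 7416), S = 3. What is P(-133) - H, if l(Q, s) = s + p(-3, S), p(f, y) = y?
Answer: 11638821461/46 ≈ 2.5302e+8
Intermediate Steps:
l(Q, s) = 3 + s (l(Q, s) = s + 3 = 3 + s)
H = -253017856 (H = -23296*10861 = -253017856)
P(m) = -170/(41 + m) (P(m) = -2*((3 + 6) + 76)/(41 + m) = -2*(9 + 76)/(41 + m) = -170/(41 + m))
P(-133) - H = -170/(41 - 133) - 1*(-253017856) = -170/(-92) + 253017856 = -170*(-1/92) + 253017856 = 85/46 + 253017856 = 11638821461/46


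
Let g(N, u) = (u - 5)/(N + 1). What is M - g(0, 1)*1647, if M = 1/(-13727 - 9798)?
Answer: 154982699/23525 ≈ 6588.0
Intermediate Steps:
g(N, u) = (-5 + u)/(1 + N)
M = -1/23525 (M = 1/(-23525) = -1/23525 ≈ -4.2508e-5)
M - g(0, 1)*1647 = -1/23525 - (-5 + 1)/(1 + 0)*1647 = -1/23525 - -4/1*1647 = -1/23525 - 1*(-4)*1647 = -1/23525 - (-4)*1647 = -1/23525 - 1*(-6588) = -1/23525 + 6588 = 154982699/23525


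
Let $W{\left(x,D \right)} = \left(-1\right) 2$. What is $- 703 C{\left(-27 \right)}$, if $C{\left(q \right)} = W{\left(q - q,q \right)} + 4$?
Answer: $-1406$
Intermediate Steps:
$W{\left(x,D \right)} = -2$
$C{\left(q \right)} = 2$ ($C{\left(q \right)} = -2 + 4 = 2$)
$- 703 C{\left(-27 \right)} = \left(-703\right) 2 = -1406$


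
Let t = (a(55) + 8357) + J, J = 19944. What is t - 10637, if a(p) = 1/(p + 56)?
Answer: 1960705/111 ≈ 17664.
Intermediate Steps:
a(p) = 1/(56 + p)
t = 3141412/111 (t = (1/(56 + 55) + 8357) + 19944 = (1/111 + 8357) + 19944 = 927628/111 + 19944 = 3141412/111 ≈ 28301.)
t - 10637 = 3141412/111 - 10637 = 1960705/111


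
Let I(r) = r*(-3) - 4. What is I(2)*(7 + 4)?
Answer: -110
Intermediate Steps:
I(r) = -4 - 3*r (I(r) = -3*r - 4 = -4 - 3*r)
I(2)*(7 + 4) = (-4 - 3*2)*(7 + 4) = (-4 - 6)*11 = -10*11 = -110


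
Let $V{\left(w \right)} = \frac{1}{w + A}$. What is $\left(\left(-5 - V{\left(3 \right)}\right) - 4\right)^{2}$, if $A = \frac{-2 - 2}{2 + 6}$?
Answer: $\frac{2209}{25} \approx 88.36$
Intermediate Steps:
$A = - \frac{1}{2}$ ($A = - \frac{4}{8} = \left(-4\right) \frac{1}{8} = - \frac{1}{2} \approx -0.5$)
$V{\left(w \right)} = \frac{1}{- \frac{1}{2} + w}$ ($V{\left(w \right)} = \frac{1}{w - \frac{1}{2}} = \frac{1}{- \frac{1}{2} + w}$)
$\left(\left(-5 - V{\left(3 \right)}\right) - 4\right)^{2} = \left(\left(-5 - \frac{2}{-1 + 2 \cdot 3}\right) - 4\right)^{2} = \left(\left(-5 - \frac{2}{-1 + 6}\right) - 4\right)^{2} = \left(\left(-5 - \frac{2}{5}\right) - 4\right)^{2} = \left(- \frac{27}{5} - 4\right)^{2} = \left(- \frac{47}{5}\right)^{2} = \frac{2209}{25}$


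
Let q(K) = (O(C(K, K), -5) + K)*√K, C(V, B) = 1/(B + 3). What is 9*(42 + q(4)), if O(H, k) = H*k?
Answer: 3060/7 ≈ 437.14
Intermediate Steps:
C(V, B) = 1/(3 + B)
q(K) = √K*(K - 5/(3 + K)) (q(K) = (-5/(3 + K) + K)*√K = (K - 5/(3 + K))*√K = √K*(K - 5/(3 + K)))
9*(42 + q(4)) = 9*(42 + √4*(-5 + 4*(3 + 4))/(3 + 4)) = 9*(42 + 2*(-5 + 4*7)/7) = 9*(42 + 2*(⅐)*(-5 + 28)) = 9*(42 + 2*(⅐)*23) = 9*(42 + 46/7) = 9*(340/7) = 3060/7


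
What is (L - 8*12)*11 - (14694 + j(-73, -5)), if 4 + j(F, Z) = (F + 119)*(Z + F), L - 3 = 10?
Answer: -12015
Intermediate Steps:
L = 13 (L = 3 + 10 = 13)
j(F, Z) = -4 + (119 + F)*(F + Z) (j(F, Z) = -4 + (F + 119)*(Z + F) = -4 + (119 + F)*(F + Z))
(L - 8*12)*11 - (14694 + j(-73, -5)) = (13 - 8*12)*11 - (14694 + (-4 + (-73)² + 119*(-73) + 119*(-5) - 73*(-5))) = (13 - 96)*11 - (14694 + (-4 + 5329 - 8687 - 595 + 365)) = -83*11 - (14694 - 3592) = -913 - 1*11102 = -913 - 11102 = -12015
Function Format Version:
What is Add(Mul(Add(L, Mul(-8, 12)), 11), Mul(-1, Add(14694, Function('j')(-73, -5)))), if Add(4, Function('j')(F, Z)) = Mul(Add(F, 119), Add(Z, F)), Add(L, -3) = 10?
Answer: -12015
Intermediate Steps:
L = 13 (L = Add(3, 10) = 13)
Function('j')(F, Z) = Add(-4, Mul(Add(119, F), Add(F, Z))) (Function('j')(F, Z) = Add(-4, Mul(Add(F, 119), Add(Z, F))) = Add(-4, Mul(Add(119, F), Add(F, Z))))
Add(Mul(Add(L, Mul(-8, 12)), 11), Mul(-1, Add(14694, Function('j')(-73, -5)))) = Add(Mul(Add(13, Mul(-8, 12)), 11), Mul(-1, Add(14694, Add(-4, Pow(-73, 2), Mul(119, -73), Mul(119, -5), Mul(-73, -5))))) = Add(Mul(Add(13, -96), 11), Mul(-1, Add(14694, Add(-4, 5329, -8687, -595, 365)))) = Add(Mul(-83, 11), Mul(-1, Add(14694, -3592))) = Add(-913, Mul(-1, 11102)) = Add(-913, -11102) = -12015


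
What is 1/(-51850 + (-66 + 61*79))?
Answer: -1/47097 ≈ -2.1233e-5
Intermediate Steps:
1/(-51850 + (-66 + 61*79)) = 1/(-51850 + (-66 + 4819)) = 1/(-51850 + 4753) = 1/(-47097) = -1/47097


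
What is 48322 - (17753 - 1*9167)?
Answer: 39736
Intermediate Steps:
48322 - (17753 - 1*9167) = 48322 - (17753 - 9167) = 48322 - 1*8586 = 48322 - 8586 = 39736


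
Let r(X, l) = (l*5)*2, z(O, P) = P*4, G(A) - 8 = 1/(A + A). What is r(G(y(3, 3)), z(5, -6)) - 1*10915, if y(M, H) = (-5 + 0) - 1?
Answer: -11155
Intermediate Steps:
y(M, H) = -6 (y(M, H) = -5 - 1 = -6)
G(A) = 8 + 1/(2*A) (G(A) = 8 + 1/(A + A) = 8 + 1/(2*A))
z(O, P) = 4*P
r(X, l) = 10*l (r(X, l) = (5*l)*2 = 10*l)
r(G(y(3, 3)), z(5, -6)) - 1*10915 = 10*(4*(-6)) - 1*10915 = 10*(-24) - 10915 = -240 - 10915 = -11155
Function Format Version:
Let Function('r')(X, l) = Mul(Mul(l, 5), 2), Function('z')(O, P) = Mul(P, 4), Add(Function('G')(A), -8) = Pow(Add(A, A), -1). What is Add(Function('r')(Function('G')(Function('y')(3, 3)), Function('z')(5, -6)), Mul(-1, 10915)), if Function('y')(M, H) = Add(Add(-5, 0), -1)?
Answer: -11155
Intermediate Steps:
Function('y')(M, H) = -6 (Function('y')(M, H) = Add(-5, -1) = -6)
Function('G')(A) = Add(8, Mul(Rational(1, 2), Pow(A, -1))) (Function('G')(A) = Add(8, Pow(Add(A, A), -1)) = Add(8, Pow(Mul(2, A), -1)) = Add(8, Mul(Rational(1, 2), Pow(A, -1))))
Function('z')(O, P) = Mul(4, P)
Function('r')(X, l) = Mul(10, l) (Function('r')(X, l) = Mul(Mul(5, l), 2) = Mul(10, l))
Add(Function('r')(Function('G')(Function('y')(3, 3)), Function('z')(5, -6)), Mul(-1, 10915)) = Add(Mul(10, Mul(4, -6)), Mul(-1, 10915)) = Add(Mul(10, -24), -10915) = Add(-240, -10915) = -11155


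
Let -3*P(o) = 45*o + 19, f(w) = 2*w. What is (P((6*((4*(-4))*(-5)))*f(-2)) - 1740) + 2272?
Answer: 87977/3 ≈ 29326.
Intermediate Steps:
P(o) = -19/3 - 15*o (P(o) = -(45*o + 19)/3 = -(19 + 45*o)/3 = -19/3 - 15*o)
(P((6*((4*(-4))*(-5)))*f(-2)) - 1740) + 2272 = ((-19/3 - 15*6*((4*(-4))*(-5))*2*(-2)) - 1740) + 2272 = ((-19/3 - 15*6*(-16*(-5))*(-4)) - 1740) + 2272 = ((-19/3 - 15*6*80*(-4)) - 1740) + 2272 = ((-19/3 - 7200*(-4)) - 1740) + 2272 = ((-19/3 - 15*(-1920)) - 1740) + 2272 = ((-19/3 + 28800) - 1740) + 2272 = (86381/3 - 1740) + 2272 = 81161/3 + 2272 = 87977/3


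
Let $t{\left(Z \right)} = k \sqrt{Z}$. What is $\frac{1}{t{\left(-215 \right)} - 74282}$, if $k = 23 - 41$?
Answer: $\frac{i}{2 \left(- 37141 i + 9 \sqrt{215}\right)} \approx -1.3462 \cdot 10^{-5} + 4.7832 \cdot 10^{-8} i$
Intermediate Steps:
$k = -18$
$t{\left(Z \right)} = - 18 \sqrt{Z}$
$\frac{1}{t{\left(-215 \right)} - 74282} = \frac{1}{- 18 \sqrt{-215} - 74282} = \frac{1}{- 18 i \sqrt{215} - 74282} = \frac{1}{-74282 - 18 i \sqrt{215}}$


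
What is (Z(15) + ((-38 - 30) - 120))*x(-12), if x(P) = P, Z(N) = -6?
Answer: 2328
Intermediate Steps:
(Z(15) + ((-38 - 30) - 120))*x(-12) = (-6 + ((-38 - 30) - 120))*(-12) = (-6 + (-68 - 120))*(-12) = (-6 - 188)*(-12) = -194*(-12) = 2328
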